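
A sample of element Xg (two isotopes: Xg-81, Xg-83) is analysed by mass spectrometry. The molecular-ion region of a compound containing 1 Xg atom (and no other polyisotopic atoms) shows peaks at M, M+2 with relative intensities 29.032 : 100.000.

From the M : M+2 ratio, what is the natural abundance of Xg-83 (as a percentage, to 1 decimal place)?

77.5%

Let p = fractional abundance of Xg-81. I(M+2)/I(M) = [C(1,1)·p^0·(1−p)] / p^1 = 1·(1−p)/p = 100.000/29.032 = 3.4445
(1−p)/p = 3.4445/1 = 3.4445  ⇒  p = 1/(1 + 3.4445) = 0.2250
Xg-81: 22.5%, Xg-83: 77.5%.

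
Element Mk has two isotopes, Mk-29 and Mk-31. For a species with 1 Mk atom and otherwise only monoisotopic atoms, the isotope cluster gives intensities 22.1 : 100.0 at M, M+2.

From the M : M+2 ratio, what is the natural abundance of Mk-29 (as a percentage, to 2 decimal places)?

If p is the fraction of Mk that is Mk-29, then I(M+2)/I(M) = [C(1,1)·p^0·(1−p)] / p^1 = 1·(1−p)/p = 100.0/22.1 = 4.5249
(1−p)/p = 4.5249/1 = 4.5249  ⇒  p = 1/(1 + 4.5249) = 0.1810
Mk-29: 18.10%, Mk-31: 81.90%.

18.10%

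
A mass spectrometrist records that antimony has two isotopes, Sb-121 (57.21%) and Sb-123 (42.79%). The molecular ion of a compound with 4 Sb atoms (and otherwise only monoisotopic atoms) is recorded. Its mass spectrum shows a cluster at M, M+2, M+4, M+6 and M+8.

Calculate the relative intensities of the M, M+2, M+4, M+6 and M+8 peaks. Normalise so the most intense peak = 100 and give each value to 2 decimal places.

29.79 : 89.13 : 100.00 : 49.86 : 9.32

Each Sb atom is independently Sb-121 (p = 0.5721) or Sb-123 (q = 0.4279); the cluster is the binomial expansion (p + q)^4.
P(M) = 0.5721^4 = 0.107124
P(M+2) = 4 × 0.5721^3 × 0.4279^1 = 0.320493
P(M+4) = 6 × 0.5721^2 × 0.4279^2 = 0.359567
P(M+6) = 4 × 0.5721^1 × 0.4279^3 = 0.179291
P(M+8) = 0.4279^4 = 0.033525
The M+4 peak is largest (0.359567); scaling to 100 gives 29.79 : 89.13 : 100.00 : 49.86 : 9.32.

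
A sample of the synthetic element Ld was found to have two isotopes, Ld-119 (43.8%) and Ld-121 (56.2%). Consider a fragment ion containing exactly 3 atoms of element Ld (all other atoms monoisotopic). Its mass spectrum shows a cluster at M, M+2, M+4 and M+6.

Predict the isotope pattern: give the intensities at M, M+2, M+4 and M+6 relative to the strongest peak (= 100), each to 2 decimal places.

Each Ld atom is independently Ld-119 (p = 0.438) or Ld-121 (q = 0.562); the cluster is the binomial expansion (p + q)^3.
P(M) = 0.438^3 = 0.084028
P(M+2) = 3 × 0.438^2 × 0.562^1 = 0.323449
P(M+4) = 3 × 0.438^1 × 0.562^2 = 0.415019
P(M+6) = 0.562^3 = 0.177504
The M+4 peak is largest (0.415019); scaling to 100 gives 20.25 : 77.94 : 100.00 : 42.77.

20.25 : 77.94 : 100.00 : 42.77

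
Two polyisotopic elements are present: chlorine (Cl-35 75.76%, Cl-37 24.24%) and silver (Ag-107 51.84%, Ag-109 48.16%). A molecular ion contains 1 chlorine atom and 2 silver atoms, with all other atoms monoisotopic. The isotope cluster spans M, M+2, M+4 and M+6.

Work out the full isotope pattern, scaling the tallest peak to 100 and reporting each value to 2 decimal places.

Chlorine pattern (n=1): 0.7576 : 0.2424
Silver pattern (n=2): 0.26873856 : 0.49932288 : 0.23193856
Convolve the two distributions (both contribute in 2-u steps):
  M: 0.7576×0.26873856 = 0.203596
  M+2: 0.7576×0.49932288 + 0.2424×0.26873856 = 0.443429
  M+4: 0.7576×0.23193856 + 0.2424×0.49932288 = 0.296753
  M+6: 0.2424×0.23193856 = 0.056222
Scale to base peak (0.443429) = 100: 45.91 : 100.00 : 66.92 : 12.68

45.91 : 100.00 : 66.92 : 12.68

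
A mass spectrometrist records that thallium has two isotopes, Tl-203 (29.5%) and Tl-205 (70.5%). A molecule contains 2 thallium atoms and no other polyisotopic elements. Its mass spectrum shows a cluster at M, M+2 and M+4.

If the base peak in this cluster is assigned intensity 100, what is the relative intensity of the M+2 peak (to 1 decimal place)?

Binomial terms of (0.295 + 0.705)^2: M 0.0870, M+2 0.4160, M+4 0.4970 → M+4 is the base peak.
P(M+4) = C(2,2) × 0.295^0 × 0.705^2 = 1 × 1.0000 × 0.497025 = 0.497025 (base)
P(M+2) = C(2,1) × 0.295^1 × 0.705^1 = 2 × 0.2950 × 0.7050 = 0.415950
Relative intensity = 0.415950 / 0.497025 × 100 = 83.7

83.7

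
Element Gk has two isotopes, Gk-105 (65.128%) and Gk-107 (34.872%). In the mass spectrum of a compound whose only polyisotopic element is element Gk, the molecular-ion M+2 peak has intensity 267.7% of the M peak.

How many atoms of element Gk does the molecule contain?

5

For n independent Gk atoms, I(M+2)/I(M) = n · (abundance Gk-107) / (abundance Gk-105) = n · 0.34872/0.65128.
n = 2.677 × 0.65128/0.34872 = 5.00 ≈ 5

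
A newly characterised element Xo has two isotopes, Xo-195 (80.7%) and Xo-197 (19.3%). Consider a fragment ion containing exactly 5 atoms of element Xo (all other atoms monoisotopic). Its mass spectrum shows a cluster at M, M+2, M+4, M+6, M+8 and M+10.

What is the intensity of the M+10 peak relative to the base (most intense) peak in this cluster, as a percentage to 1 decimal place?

0.1%

Term probabilities: M 0.3423, M+2 0.4093, M+4 0.1958, M+6 0.0468, M+8 0.0056, M+10 0.0003. Base peak = M+2.
P(M+2) = C(5,1) × 0.807^4 × 0.193^1 = 5 × 0.42412526 × 0.1930 = 0.409281 (base)
P(M+10) = C(5,5) × 0.807^0 × 0.193^5 = 1 × 1.0000 × 0.00026779 = 0.000268
Relative intensity = 0.000268 / 0.409281 × 100 = 0.1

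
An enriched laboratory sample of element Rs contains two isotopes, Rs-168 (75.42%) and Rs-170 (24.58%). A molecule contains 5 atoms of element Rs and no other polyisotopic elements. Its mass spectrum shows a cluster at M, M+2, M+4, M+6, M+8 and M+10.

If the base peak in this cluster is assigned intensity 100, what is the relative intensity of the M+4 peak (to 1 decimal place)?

Binomial terms of (0.7542 + 0.2458)^5: M 0.2440, M+2 0.3976, M+4 0.2592, M+6 0.0845, M+8 0.0138, M+10 0.0009 → M+2 is the base peak.
P(M+2) = C(5,1) × 0.7542^4 × 0.2458^1 = 5 × 0.32355351 × 0.2458 = 0.397647 (base)
P(M+4) = C(5,2) × 0.7542^3 × 0.2458^2 = 10 × 0.42900226 × 0.06041764 = 0.259193
Relative intensity = 0.259193 / 0.397647 × 100 = 65.2

65.2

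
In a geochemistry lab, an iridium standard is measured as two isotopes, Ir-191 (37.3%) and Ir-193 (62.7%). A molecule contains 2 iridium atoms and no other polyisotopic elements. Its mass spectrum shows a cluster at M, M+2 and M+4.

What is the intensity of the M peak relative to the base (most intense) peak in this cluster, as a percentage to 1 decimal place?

Binomial terms of (0.373 + 0.627)^2: M 0.1391, M+2 0.4677, M+4 0.3931 → M+2 is the base peak.
P(M+2) = C(2,1) × 0.373^1 × 0.627^1 = 2 × 0.3730 × 0.6270 = 0.467742 (base)
P(M) = C(2,0) × 0.373^2 × 0.627^0 = 1 × 0.139129 × 1.0000 = 0.139129
Relative intensity = 0.139129 / 0.467742 × 100 = 29.7

29.7%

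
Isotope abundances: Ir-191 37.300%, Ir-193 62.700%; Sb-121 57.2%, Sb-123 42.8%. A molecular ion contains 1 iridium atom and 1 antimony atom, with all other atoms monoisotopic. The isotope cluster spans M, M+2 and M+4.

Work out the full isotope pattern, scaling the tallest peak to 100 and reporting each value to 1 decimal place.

41.2 : 100.0 : 51.8

Iridium pattern (n=1): 0.3730 : 0.6270
Antimony pattern (n=1): 0.5720 : 0.4280
Convolve the two distributions (both contribute in 2-u steps):
  M: 0.3730×0.5720 = 0.213356
  M+2: 0.3730×0.4280 + 0.6270×0.5720 = 0.518288
  M+4: 0.6270×0.4280 = 0.268356
Scale to base peak (0.518288) = 100: 41.2 : 100.0 : 51.8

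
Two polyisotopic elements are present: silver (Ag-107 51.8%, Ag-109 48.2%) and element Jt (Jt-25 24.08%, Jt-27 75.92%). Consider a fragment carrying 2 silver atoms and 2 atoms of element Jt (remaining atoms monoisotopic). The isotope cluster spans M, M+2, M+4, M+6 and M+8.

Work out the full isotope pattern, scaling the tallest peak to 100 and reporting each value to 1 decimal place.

Silver pattern (n=2): 0.268324 : 0.499352 : 0.232324
Element Jt pattern (n=2): 0.05798464 : 0.36563072 : 0.57638464
Convolve the two distributions (both contribute in 2-u steps):
  M: 0.268324×0.05798464 = 0.015559
  M+2: 0.268324×0.36563072 + 0.499352×0.05798464 = 0.127062
  M+4: 0.268324×0.57638464 + 0.499352×0.36563072 + 0.232324×0.05798464 = 0.350707
  M+6: 0.499352×0.57638464 + 0.232324×0.36563072 = 0.372764
  M+8: 0.232324×0.57638464 = 0.133908
Scale to base peak (0.372764) = 100: 4.2 : 34.1 : 94.1 : 100.0 : 35.9

4.2 : 34.1 : 94.1 : 100.0 : 35.9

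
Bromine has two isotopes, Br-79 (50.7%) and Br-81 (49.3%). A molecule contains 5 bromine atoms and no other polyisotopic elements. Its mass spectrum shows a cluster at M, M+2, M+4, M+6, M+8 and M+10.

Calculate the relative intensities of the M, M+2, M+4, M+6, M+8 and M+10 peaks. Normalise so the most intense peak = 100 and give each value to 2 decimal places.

10.58 : 51.42 : 100.00 : 97.24 : 47.28 : 9.19

The 5 Br atoms are independent, so intensities follow the terms of (0.507 + 0.493)^5.
P(M) = 0.507^5 = 0.033500
P(M+2) = 5 × 0.507^4 × 0.493^1 = 0.162873
P(M+4) = 10 × 0.507^3 × 0.493^2 = 0.316751
P(M+6) = 10 × 0.507^2 × 0.493^3 = 0.308004
P(M+8) = 5 × 0.507^1 × 0.493^4 = 0.149750
P(M+10) = 0.493^5 = 0.029123
The M+4 peak is largest (0.316751); scaling to 100 gives 10.58 : 51.42 : 100.00 : 97.24 : 47.28 : 9.19.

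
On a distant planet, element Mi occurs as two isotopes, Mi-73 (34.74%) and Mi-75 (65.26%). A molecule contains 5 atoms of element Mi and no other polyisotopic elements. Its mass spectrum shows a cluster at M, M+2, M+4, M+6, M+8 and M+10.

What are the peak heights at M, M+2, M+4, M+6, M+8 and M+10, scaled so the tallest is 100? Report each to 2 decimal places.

1.51 : 14.17 : 53.23 : 100.00 : 93.93 : 35.29

Expanding (0.3474 + 0.6526)^5:
P(M) = 0.3474^5 = 0.005060
P(M+2) = 5 × 0.3474^4 × 0.6526^1 = 0.047527
P(M+4) = 10 × 0.3474^3 × 0.6526^2 = 0.178560
P(M+6) = 10 × 0.3474^2 × 0.6526^3 = 0.335429
P(M+8) = 5 × 0.3474^1 × 0.6526^4 = 0.315056
P(M+10) = 0.6526^5 = 0.118368
The M+6 peak is largest (0.335429); scaling to 100 gives 1.51 : 14.17 : 53.23 : 100.00 : 93.93 : 35.29.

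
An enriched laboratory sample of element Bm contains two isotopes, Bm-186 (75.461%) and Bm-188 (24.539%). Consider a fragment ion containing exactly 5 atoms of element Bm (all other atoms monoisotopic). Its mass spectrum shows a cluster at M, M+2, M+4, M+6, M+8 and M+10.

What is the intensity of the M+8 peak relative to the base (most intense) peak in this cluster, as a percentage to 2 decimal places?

3.44%

(0.75461 + 0.24539)^5 gives M 0.2447, M+2 0.3978, M+4 0.2588, M+6 0.0841, M+8 0.0137, M+10 0.0009; the largest is M+2.
P(M+2) = C(5,1) × 0.75461^4 × 0.24539^1 = 5 × 0.32425765 × 0.24539 = 0.397848 (base)
P(M+8) = C(5,4) × 0.75461^1 × 0.24539^4 = 5 × 0.75461 × 0.003626 = 0.013681
Relative intensity = 0.013681 / 0.397848 × 100 = 3.44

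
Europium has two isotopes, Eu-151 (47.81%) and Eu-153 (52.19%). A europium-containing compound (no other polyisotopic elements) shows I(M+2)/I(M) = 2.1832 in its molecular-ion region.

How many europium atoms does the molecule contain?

With n Eu atoms, P(M+2)/P(M) = C(n,1)·p^(n−1)q / p^n = n·q/p = n · 0.5219/0.4781.
n = 2.1832 × 0.4781/0.5219 = 2.00 ≈ 2

2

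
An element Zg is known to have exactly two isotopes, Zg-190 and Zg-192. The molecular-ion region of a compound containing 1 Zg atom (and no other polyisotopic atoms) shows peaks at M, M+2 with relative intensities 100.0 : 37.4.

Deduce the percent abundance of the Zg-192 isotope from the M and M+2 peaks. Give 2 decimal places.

27.22%

Let p = fractional abundance of Zg-190. I(M+2)/I(M) = [C(1,1)·p^0·(1−p)] / p^1 = 1·(1−p)/p = 37.4/100.0 = 0.3740
(1−p)/p = 0.3740/1 = 0.3740  ⇒  p = 1/(1 + 0.3740) = 0.7278
Zg-190: 72.78%, Zg-192: 27.22%.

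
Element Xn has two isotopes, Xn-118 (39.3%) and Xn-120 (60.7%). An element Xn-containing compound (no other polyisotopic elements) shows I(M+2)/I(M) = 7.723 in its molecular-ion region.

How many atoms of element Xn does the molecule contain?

The M+2/M ratio from n Xn atoms is n · q/p = n · 0.607/0.393.
n = 7.723 × 0.393/0.607 = 5.00 ≈ 5

5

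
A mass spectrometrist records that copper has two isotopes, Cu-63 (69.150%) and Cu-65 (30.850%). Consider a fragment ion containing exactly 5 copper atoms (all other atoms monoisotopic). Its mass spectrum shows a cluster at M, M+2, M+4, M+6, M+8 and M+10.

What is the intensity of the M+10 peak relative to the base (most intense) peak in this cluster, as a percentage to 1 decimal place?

Binomial terms of (0.69150 + 0.30850)^5: M 0.1581, M+2 0.3527, M+4 0.3147, M+6 0.1404, M+8 0.0313, M+10 0.0028 → M+2 is the base peak.
P(M+2) = C(5,1) × 0.69150^4 × 0.30850^1 = 5 × 0.2286487 × 0.3085 = 0.352691 (base)
P(M+10) = C(5,5) × 0.69150^0 × 0.30850^5 = 1 × 1.0000 × 0.00279432 = 0.002794
Relative intensity = 0.002794 / 0.352691 × 100 = 0.8

0.8%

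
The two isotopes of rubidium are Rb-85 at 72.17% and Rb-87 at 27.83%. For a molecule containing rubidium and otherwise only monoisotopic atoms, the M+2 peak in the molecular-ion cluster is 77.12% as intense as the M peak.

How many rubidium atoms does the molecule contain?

For n independent Rb atoms, I(M+2)/I(M) = n · (abundance Rb-87) / (abundance Rb-85) = n · 0.2783/0.7217.
n = 0.7712 × 0.7217/0.2783 = 2.00 ≈ 2

2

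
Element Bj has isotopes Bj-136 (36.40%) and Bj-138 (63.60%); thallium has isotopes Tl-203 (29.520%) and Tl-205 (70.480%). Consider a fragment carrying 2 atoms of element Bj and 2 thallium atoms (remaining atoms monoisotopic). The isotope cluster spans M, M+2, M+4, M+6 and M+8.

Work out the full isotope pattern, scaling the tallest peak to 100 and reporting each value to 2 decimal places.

Element Bj pattern (n=2): 0.132496 : 0.463008 : 0.404496
Thallium pattern (n=2): 0.08714304 : 0.41611392 : 0.49674304
Convolve the two distributions (both contribute in 2-u steps):
  M: 0.132496×0.08714304 = 0.011546
  M+2: 0.132496×0.41611392 + 0.463008×0.08714304 = 0.095481
  M+4: 0.132496×0.49674304 + 0.463008×0.41611392 + 0.404496×0.08714304 = 0.293730
  M+6: 0.463008×0.49674304 + 0.404496×0.41611392 = 0.398312
  M+8: 0.404496×0.49674304 = 0.200931
Scale to base peak (0.398312) = 100: 2.90 : 23.97 : 73.74 : 100.00 : 50.45

2.90 : 23.97 : 73.74 : 100.00 : 50.45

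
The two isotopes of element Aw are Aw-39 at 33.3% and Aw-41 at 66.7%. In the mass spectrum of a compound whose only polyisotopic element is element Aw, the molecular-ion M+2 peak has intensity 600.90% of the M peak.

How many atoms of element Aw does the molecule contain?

3

For n independent Aw atoms, I(M+2)/I(M) = n · (abundance Aw-41) / (abundance Aw-39) = n · 0.667/0.333.
n = 6.0090 × 0.333/0.667 = 3.00 ≈ 3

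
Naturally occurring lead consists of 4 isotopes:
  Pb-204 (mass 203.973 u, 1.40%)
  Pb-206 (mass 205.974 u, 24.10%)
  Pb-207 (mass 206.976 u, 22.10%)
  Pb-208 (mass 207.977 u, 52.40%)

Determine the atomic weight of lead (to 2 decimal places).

Ar = Σ fᵢ·mᵢ = 0.0140 × 203.973 + 0.2410 × 205.974 + 0.2210 × 206.976 + 0.5240 × 207.977
= 2.8556 + 49.6397 + 45.7417 + 108.9799 = 207.2169 u

207.22 u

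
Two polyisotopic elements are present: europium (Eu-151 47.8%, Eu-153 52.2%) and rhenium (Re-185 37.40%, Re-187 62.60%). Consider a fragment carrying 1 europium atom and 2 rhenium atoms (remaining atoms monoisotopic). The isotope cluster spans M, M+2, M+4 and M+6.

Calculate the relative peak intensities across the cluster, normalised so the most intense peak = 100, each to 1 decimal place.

15.5 : 68.8 : 100.0 : 47.4

Europium pattern (n=1): 0.4780 : 0.5220
Rhenium pattern (n=2): 0.139876 : 0.468248 : 0.391876
Convolve the two distributions (both contribute in 2-u steps):
  M: 0.4780×0.139876 = 0.066861
  M+2: 0.4780×0.468248 + 0.5220×0.139876 = 0.296838
  M+4: 0.4780×0.391876 + 0.5220×0.468248 = 0.431742
  M+6: 0.5220×0.391876 = 0.204559
Scale to base peak (0.431742) = 100: 15.5 : 68.8 : 100.0 : 47.4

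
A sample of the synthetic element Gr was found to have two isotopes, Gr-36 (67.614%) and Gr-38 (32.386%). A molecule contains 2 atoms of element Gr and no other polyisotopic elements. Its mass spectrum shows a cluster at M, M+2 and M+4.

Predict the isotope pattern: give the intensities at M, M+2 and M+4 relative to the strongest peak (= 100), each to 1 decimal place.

100.0 : 95.8 : 22.9

The 2 Gr atoms are independent, so intensities follow the terms of (0.67614 + 0.32386)^2.
P(M) = 0.67614^2 = 0.457165
P(M+2) = 2 × 0.67614^1 × 0.32386^1 = 0.437949
P(M+4) = 0.32386^2 = 0.104885
The M peak is largest (0.457165); scaling to 100 gives 100.0 : 95.8 : 22.9.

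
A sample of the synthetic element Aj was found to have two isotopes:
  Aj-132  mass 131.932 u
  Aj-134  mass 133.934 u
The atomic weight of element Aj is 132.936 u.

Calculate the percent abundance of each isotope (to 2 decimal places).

Let x be the fractional abundance of Aj-132; then Aj-134 has abundance 1 − x.
131.932·x + 133.934·(1 − x) = 132.936
(131.932 − 133.934)·x = 132.936 − 133.934
x = -0.998 / -2.002 = 0.49850 → 49.85% Aj-132, 50.15% Aj-134.

Aj-132: 49.85%, Aj-134: 50.15%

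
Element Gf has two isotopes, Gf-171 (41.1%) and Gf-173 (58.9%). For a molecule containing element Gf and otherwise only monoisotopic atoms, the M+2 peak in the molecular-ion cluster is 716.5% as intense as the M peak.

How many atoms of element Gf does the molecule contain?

5

The M+2/M ratio from n Gf atoms is n · q/p = n · 0.589/0.411.
n = 7.165 × 0.411/0.589 = 5.00 ≈ 5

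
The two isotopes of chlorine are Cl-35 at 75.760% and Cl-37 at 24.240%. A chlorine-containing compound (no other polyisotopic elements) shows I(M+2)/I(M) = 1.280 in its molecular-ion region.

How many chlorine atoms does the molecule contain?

For n independent Cl atoms, I(M+2)/I(M) = n · (abundance Cl-37) / (abundance Cl-35) = n · 0.24240/0.75760.
n = 1.280 × 0.75760/0.24240 = 4.00 ≈ 4

4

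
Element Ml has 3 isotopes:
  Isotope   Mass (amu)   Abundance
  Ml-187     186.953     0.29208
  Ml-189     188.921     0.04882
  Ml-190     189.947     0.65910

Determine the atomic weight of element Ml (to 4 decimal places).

189.0224 amu

Average mass = Σ (abundance × isotope mass) = 0.29208 × 186.953 + 0.04882 × 188.921 + 0.65910 × 189.947
= 54.60523 + 9.22312 + 125.19407 = 189.02242 amu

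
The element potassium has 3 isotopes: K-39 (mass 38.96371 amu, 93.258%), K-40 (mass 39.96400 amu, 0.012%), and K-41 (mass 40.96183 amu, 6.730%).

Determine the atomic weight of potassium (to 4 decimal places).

Ar = Σ fᵢ·mᵢ = 0.93258 × 38.96371 + 0.00012 × 39.96400 + 0.06730 × 40.96183
= 36.336777 + 0.004796 + 2.756731 = 39.098304 amu

39.0983 amu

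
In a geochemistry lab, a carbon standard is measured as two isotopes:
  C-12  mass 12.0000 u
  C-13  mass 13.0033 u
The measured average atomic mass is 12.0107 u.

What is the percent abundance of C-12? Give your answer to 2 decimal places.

98.93%

Writing the weighted mean with unknown fraction x of C-12:
12.0000·x + 13.0033·(1 − x) = 12.0107
(12.0000 − 13.0033)·x = 12.0107 − 13.0033
x = -0.9926 / -1.0033 = 0.98934 → 98.93% C-12, 1.07% C-13.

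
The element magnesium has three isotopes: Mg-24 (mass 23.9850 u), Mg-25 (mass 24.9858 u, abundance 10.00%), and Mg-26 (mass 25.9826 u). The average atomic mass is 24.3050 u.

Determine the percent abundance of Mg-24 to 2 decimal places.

The remaining 90.00% is split between Mg-24 (fraction x) and Mg-26 (fraction 0.9000 − x).
Substituting: 23.9850x + 25.9826(0.9000 − x) = 21.80642
(23.9850 − 25.9826)x = -1.57792  ⇒  x = 0.78991, y = 0.11009
Mg-24: 78.99%, Mg-26: 11.01%.

78.99%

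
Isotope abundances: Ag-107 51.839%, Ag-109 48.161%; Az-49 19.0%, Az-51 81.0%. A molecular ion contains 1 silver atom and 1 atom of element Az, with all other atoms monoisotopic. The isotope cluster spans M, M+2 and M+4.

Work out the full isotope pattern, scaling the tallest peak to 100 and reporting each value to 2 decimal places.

Silver pattern (n=1): 0.51839 : 0.48161
Element Az pattern (n=1): 0.1900 : 0.8100
Convolve the two distributions (both contribute in 2-u steps):
  M: 0.51839×0.1900 = 0.098494
  M+2: 0.51839×0.8100 + 0.48161×0.1900 = 0.511402
  M+4: 0.48161×0.8100 = 0.390104
Scale to base peak (0.511402) = 100: 19.26 : 100.00 : 76.28

19.26 : 100.00 : 76.28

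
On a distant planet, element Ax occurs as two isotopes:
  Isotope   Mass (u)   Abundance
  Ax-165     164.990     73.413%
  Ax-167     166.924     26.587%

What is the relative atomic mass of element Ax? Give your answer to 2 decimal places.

165.50 u

Ar = Σ fᵢ·mᵢ = 0.73413 × 164.990 + 0.26587 × 166.924
= 121.1241 + 44.3801 = 165.5042 u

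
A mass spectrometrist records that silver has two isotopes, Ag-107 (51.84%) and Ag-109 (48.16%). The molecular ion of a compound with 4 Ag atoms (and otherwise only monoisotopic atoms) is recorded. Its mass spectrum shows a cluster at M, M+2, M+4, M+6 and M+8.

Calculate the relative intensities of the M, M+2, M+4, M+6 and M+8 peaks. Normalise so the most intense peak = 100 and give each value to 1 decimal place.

19.3 : 71.8 : 100.0 : 61.9 : 14.4

Each Ag atom is independently Ag-107 (p = 0.5184) or Ag-109 (q = 0.4816); the cluster is the binomial expansion (p + q)^4.
P(M) = 0.5184^4 = 0.072220
P(M+2) = 4 × 0.5184^3 × 0.4816^1 = 0.268375
P(M+4) = 6 × 0.5184^2 × 0.4816^2 = 0.373985
P(M+6) = 4 × 0.5184^1 × 0.4816^3 = 0.231624
P(M+8) = 0.4816^4 = 0.053795
The M+4 peak is largest (0.373985); scaling to 100 gives 19.3 : 71.8 : 100.0 : 61.9 : 14.4.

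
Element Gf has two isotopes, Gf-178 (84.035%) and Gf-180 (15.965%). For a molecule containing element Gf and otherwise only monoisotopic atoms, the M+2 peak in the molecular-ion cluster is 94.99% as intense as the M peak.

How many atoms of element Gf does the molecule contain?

The M+2/M ratio from n Gf atoms is n · q/p = n · 0.15965/0.84035.
n = 0.9499 × 0.84035/0.15965 = 5.00 ≈ 5

5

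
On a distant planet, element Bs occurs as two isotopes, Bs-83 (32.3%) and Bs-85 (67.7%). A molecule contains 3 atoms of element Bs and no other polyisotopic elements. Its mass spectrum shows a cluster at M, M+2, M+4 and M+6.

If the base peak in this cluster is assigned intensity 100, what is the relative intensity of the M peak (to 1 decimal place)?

7.6

Binomial terms of (0.323 + 0.677)^3: M 0.0337, M+2 0.2119, M+4 0.4441, M+6 0.3103 → M+4 is the base peak.
P(M+4) = C(3,2) × 0.323^1 × 0.677^2 = 3 × 0.3230 × 0.458329 = 0.444121 (base)
P(M) = C(3,0) × 0.323^3 × 0.677^0 = 1 × 0.03369827 × 1.0000 = 0.033698
Relative intensity = 0.033698 / 0.444121 × 100 = 7.6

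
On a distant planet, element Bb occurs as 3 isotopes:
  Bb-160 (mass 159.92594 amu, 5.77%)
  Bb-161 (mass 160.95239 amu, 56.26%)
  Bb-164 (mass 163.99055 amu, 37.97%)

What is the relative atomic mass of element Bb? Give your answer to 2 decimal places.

162.05 amu

Ar = Σ fᵢ·mᵢ = 0.0577 × 159.92594 + 0.5626 × 160.95239 + 0.3797 × 163.99055
= 9.227727 + 90.551815 + 62.267212 = 162.046754 amu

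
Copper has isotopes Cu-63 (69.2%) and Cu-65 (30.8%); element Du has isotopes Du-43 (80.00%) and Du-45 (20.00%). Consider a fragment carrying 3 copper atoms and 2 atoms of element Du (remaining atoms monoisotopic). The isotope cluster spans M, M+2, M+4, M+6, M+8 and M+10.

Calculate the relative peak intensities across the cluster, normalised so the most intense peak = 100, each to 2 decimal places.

Copper pattern (n=3): 0.33137389 : 0.44247034 : 0.19693766 : 0.02921811
Element Du pattern (n=2): 0.6400 : 0.3200 : 0.0400
Convolve the two distributions (both contribute in 2-u steps):
  M: 0.33137389×0.6400 = 0.212079
  M+2: 0.33137389×0.3200 + 0.44247034×0.6400 = 0.389221
  M+4: 0.33137389×0.0400 + 0.44247034×0.3200 + 0.19693766×0.6400 = 0.280886
  M+6: 0.44247034×0.0400 + 0.19693766×0.3200 + 0.02921811×0.6400 = 0.099418
  M+8: 0.19693766×0.0400 + 0.02921811×0.3200 = 0.017227
  M+10: 0.02921811×0.0400 = 0.001169
Scale to base peak (0.389221) = 100: 54.49 : 100.00 : 72.17 : 25.54 : 4.43 : 0.30

54.49 : 100.00 : 72.17 : 25.54 : 4.43 : 0.30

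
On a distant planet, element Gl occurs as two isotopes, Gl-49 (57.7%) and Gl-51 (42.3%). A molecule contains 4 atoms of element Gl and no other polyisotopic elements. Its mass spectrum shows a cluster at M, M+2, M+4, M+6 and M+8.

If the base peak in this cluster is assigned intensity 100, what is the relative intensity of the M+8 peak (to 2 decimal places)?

Binomial terms of (0.577 + 0.423)^4: M 0.1108, M+2 0.3250, M+4 0.3574, M+6 0.1747, M+8 0.0320 → M+4 is the base peak.
P(M+4) = C(4,2) × 0.577^2 × 0.423^2 = 6 × 0.332929 × 0.178929 = 0.357424 (base)
P(M+8) = C(4,4) × 0.577^0 × 0.423^4 = 1 × 1.0000 × 0.03201559 = 0.032016
Relative intensity = 0.032016 / 0.357424 × 100 = 8.96

8.96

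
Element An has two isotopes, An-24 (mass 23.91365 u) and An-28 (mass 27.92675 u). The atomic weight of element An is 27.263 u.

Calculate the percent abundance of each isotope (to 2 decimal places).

An-24: 16.54%, An-28: 83.46%

Writing the weighted mean with unknown fraction x of An-24:
23.91365·x + 27.92675·(1 − x) = 27.263
(23.91365 − 27.92675)·x = 27.263 − 27.92675
x = -0.66375 / -4.01310 = 0.16540 → 16.54% An-24, 83.46% An-28.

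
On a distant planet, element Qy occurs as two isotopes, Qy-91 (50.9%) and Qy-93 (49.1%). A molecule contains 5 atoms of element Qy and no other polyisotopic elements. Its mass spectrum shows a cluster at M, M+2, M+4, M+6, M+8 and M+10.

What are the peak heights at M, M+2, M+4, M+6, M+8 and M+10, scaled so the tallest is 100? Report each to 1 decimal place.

10.7 : 51.8 : 100.0 : 96.5 : 46.5 : 9.0

Expanding (0.509 + 0.491)^5:
P(M) = 0.509^5 = 0.034166
P(M+2) = 5 × 0.509^4 × 0.491^1 = 0.164787
P(M+4) = 10 × 0.509^3 × 0.491^2 = 0.317919
P(M+6) = 10 × 0.509^2 × 0.491^3 = 0.306676
P(M+8) = 5 × 0.509^1 × 0.491^4 = 0.147916
P(M+10) = 0.491^5 = 0.028537
The M+4 peak is largest (0.317919); scaling to 100 gives 10.7 : 51.8 : 100.0 : 96.5 : 46.5 : 9.0.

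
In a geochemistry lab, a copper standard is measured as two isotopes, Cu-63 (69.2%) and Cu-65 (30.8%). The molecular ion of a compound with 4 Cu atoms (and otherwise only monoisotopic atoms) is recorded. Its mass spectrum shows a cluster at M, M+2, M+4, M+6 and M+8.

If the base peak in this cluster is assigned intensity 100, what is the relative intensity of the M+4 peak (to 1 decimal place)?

66.8

Binomial terms of (0.692 + 0.308)^4: M 0.2293, M+2 0.4083, M+4 0.2726, M+6 0.0809, M+8 0.0090 → M+2 is the base peak.
P(M+2) = C(4,1) × 0.692^3 × 0.308^1 = 4 × 0.33137389 × 0.3080 = 0.408253 (base)
P(M+4) = C(4,2) × 0.692^2 × 0.308^2 = 6 × 0.478864 × 0.094864 = 0.272562
Relative intensity = 0.272562 / 0.408253 × 100 = 66.8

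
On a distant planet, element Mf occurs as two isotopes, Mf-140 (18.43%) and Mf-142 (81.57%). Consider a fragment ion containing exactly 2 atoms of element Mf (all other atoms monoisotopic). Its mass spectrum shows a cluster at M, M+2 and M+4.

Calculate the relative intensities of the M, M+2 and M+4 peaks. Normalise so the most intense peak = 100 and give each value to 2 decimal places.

Expanding (0.1843 + 0.8157)^2:
P(M) = 0.1843^2 = 0.033966
P(M+2) = 2 × 0.1843^1 × 0.8157^1 = 0.300667
P(M+4) = 0.8157^2 = 0.665366
The M+4 peak is largest (0.665366); scaling to 100 gives 5.10 : 45.19 : 100.00.

5.10 : 45.19 : 100.00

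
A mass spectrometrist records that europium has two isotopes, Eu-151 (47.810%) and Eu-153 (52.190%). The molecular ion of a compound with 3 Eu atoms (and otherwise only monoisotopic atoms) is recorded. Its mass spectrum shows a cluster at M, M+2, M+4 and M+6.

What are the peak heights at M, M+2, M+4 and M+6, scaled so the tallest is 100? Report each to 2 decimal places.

The 3 Eu atoms are independent, so intensities follow the terms of (0.47810 + 0.52190)^3.
P(M) = 0.47810^3 = 0.109284
P(M+2) = 3 × 0.47810^2 × 0.52190^1 = 0.357887
P(M+4) = 3 × 0.47810^1 × 0.52190^2 = 0.390674
P(M+6) = 0.52190^3 = 0.142155
The M+4 peak is largest (0.390674); scaling to 100 gives 27.97 : 91.61 : 100.00 : 36.39.

27.97 : 91.61 : 100.00 : 36.39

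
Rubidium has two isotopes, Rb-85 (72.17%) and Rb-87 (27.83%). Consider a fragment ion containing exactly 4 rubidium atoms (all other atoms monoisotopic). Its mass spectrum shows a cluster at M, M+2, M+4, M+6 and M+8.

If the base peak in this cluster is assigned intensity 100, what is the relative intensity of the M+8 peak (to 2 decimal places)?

1.43

Binomial terms of (0.7217 + 0.2783)^4: M 0.2713, M+2 0.4184, M+4 0.2420, M+6 0.0622, M+8 0.0060 → M+2 is the base peak.
P(M+2) = C(4,1) × 0.7217^3 × 0.2783^1 = 4 × 0.37589809 × 0.2783 = 0.418450 (base)
P(M+8) = C(4,4) × 0.7217^0 × 0.2783^4 = 1 × 1.0000 × 0.00599864 = 0.005999
Relative intensity = 0.005999 / 0.418450 × 100 = 1.43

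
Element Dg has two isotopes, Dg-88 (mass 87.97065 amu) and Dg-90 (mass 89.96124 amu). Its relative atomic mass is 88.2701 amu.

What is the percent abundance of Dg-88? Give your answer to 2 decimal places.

84.96%

With x = fraction of Dg-88 (so Dg-90 is 1 − x):
87.97065·x + 89.96124·(1 − x) = 88.2701
(87.97065 − 89.96124)·x = 88.2701 − 89.96124
x = -1.69114 / -1.99059 = 0.84957 → 84.96% Dg-88, 15.04% Dg-90.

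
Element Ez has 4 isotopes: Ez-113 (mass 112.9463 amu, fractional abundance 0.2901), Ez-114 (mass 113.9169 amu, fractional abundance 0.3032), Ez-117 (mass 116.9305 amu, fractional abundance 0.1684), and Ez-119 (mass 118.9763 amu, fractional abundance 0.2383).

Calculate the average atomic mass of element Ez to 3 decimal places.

Average mass = Σ (abundance × isotope mass) = 0.2901 × 112.9463 + 0.3032 × 113.9169 + 0.1684 × 116.9305 + 0.2383 × 118.9763
= 32.76572 + 34.53960 + 19.69110 + 28.35205 = 115.34847 amu

115.348 amu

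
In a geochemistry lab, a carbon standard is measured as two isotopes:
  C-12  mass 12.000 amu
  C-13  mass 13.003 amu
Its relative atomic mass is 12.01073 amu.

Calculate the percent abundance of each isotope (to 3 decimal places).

C-12: 98.930%, C-13: 1.070%

With x = fraction of C-12 (so C-13 is 1 − x):
12.000·x + 13.003·(1 − x) = 12.01073
(12.000 − 13.003)·x = 12.01073 − 13.003
x = -0.99227 / -1.003 = 0.98930 → 98.930% C-12, 1.070% C-13.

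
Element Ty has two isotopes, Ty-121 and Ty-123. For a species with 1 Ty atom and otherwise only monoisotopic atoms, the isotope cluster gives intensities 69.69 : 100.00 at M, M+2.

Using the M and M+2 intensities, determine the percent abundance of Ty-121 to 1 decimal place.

If p is the fraction of Ty that is Ty-121, then I(M+2)/I(M) = [C(1,1)·p^0·(1−p)] / p^1 = 1·(1−p)/p = 100.00/69.69 = 1.4349
(1−p)/p = 1.4349/1 = 1.4349  ⇒  p = 1/(1 + 1.4349) = 0.4107
Ty-121: 41.1%, Ty-123: 58.9%.

41.1%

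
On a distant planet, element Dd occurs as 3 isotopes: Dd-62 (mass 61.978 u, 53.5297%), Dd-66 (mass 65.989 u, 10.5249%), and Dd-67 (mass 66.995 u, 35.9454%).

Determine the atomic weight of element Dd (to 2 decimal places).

The abundance-weighted mean is 0.535297 × 61.978 + 0.105249 × 65.989 + 0.359454 × 66.995
= 33.1766 + 6.9453 + 24.0816 = 64.2035 u

64.20 u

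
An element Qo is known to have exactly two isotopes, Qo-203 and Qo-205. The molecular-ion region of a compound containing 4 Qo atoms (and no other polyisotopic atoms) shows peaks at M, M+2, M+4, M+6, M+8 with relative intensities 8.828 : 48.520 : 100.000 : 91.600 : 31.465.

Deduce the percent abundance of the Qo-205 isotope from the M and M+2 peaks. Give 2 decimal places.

57.88%

If p is the fraction of Qo that is Qo-203, then I(M+2)/I(M) = [C(4,1)·p^3·(1−p)] / p^4 = 4·(1−p)/p = 48.520/8.828 = 5.4961
(1−p)/p = 5.4961/4 = 1.3740  ⇒  p = 1/(1 + 1.3740) = 0.4212
Qo-203: 42.12%, Qo-205: 57.88%.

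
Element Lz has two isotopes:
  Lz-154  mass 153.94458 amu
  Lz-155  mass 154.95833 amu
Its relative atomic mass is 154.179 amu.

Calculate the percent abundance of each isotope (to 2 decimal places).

Lz-154: 76.88%, Lz-155: 23.12%

Let x be the fractional abundance of Lz-154; then Lz-155 has abundance 1 − x.
153.94458·x + 154.95833·(1 − x) = 154.179
(153.94458 − 154.95833)·x = 154.179 − 154.95833
x = -0.77933 / -1.01375 = 0.76876 → 76.88% Lz-154, 23.12% Lz-155.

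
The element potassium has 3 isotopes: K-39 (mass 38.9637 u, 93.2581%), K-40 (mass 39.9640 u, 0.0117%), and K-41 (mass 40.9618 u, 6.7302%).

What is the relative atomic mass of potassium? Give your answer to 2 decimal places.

39.10 u

Weight each isotope mass by its fractional abundance: 0.932581 × 38.9637 + 0.000117 × 39.9640 + 0.067302 × 40.9618
= 36.33681 + 0.00468 + 2.75681 = 39.09830 u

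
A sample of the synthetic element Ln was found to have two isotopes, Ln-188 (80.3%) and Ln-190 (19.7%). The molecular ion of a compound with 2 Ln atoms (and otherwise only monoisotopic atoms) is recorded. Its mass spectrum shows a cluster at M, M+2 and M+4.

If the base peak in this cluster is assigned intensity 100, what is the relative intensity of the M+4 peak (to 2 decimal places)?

Term probabilities: M 0.6448, M+2 0.3164, M+4 0.0388. Base peak = M.
P(M) = C(2,0) × 0.803^2 × 0.197^0 = 1 × 0.644809 × 1.0000 = 0.644809 (base)
P(M+4) = C(2,2) × 0.803^0 × 0.197^2 = 1 × 1.0000 × 0.038809 = 0.038809
Relative intensity = 0.038809 / 0.644809 × 100 = 6.02

6.02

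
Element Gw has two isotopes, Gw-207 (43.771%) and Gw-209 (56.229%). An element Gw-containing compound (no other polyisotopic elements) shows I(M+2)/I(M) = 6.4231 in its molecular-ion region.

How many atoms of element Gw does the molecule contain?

With n Gw atoms, P(M+2)/P(M) = C(n,1)·p^(n−1)q / p^n = n·q/p = n · 0.56229/0.43771.
n = 6.4231 × 0.43771/0.56229 = 5.00 ≈ 5

5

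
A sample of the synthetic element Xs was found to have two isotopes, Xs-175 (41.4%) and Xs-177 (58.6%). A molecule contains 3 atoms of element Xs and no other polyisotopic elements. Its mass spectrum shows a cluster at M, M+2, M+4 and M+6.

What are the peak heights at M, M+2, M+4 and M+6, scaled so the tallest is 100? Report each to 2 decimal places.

16.64 : 70.65 : 100.00 : 47.18

The 3 Xs atoms are independent, so intensities follow the terms of (0.414 + 0.586)^3.
P(M) = 0.414^3 = 0.070958
P(M+2) = 3 × 0.414^2 × 0.586^1 = 0.301314
P(M+4) = 3 × 0.414^1 × 0.586^2 = 0.426498
P(M+6) = 0.586^3 = 0.201230
The M+4 peak is largest (0.426498); scaling to 100 gives 16.64 : 70.65 : 100.00 : 47.18.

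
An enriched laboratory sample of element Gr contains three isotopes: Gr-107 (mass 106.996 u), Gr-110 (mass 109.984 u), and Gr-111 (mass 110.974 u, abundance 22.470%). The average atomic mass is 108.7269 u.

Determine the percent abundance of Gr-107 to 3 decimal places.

Let x and y be the fractions of Gr-107 and Gr-110. Then x + y = 1 − 0.22470 = 0.77530 and 106.996x + 109.984y = 108.7269 − 0.22470×110.974 = 83.7910422.
Substituting: 106.996x + 109.984(0.77530 − x) = 83.7910422
(106.996 − 109.984)x = -1.479553  ⇒  x = 0.49516, y = 0.28014
Gr-107: 49.516%, Gr-110: 28.014%.

49.516%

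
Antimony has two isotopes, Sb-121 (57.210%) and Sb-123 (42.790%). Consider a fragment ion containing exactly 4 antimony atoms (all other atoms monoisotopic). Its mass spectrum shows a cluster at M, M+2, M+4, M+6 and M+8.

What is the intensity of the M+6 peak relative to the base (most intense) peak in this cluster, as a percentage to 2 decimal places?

49.86%

(0.57210 + 0.42790)^4 gives M 0.1071, M+2 0.3205, M+4 0.3596, M+6 0.1793, M+8 0.0335; the largest is M+4.
P(M+4) = C(4,2) × 0.57210^2 × 0.42790^2 = 6 × 0.32729841 × 0.18309841 = 0.359567 (base)
P(M+6) = C(4,3) × 0.57210^1 × 0.42790^3 = 4 × 0.5721 × 0.07834781 = 0.179291
Relative intensity = 0.179291 / 0.359567 × 100 = 49.86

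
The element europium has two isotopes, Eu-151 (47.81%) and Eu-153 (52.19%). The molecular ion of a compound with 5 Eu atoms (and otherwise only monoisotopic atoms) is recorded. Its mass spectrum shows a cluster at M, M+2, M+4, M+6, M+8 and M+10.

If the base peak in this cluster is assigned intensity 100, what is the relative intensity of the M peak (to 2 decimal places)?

7.69

(0.4781 + 0.5219)^5 gives M 0.0250, M+2 0.1363, M+4 0.2977, M+6 0.3249, M+8 0.1774, M+10 0.0387; the largest is M+6.
P(M+6) = C(5,3) × 0.4781^2 × 0.5219^3 = 10 × 0.22857961 × 0.14215492 = 0.324937 (base)
P(M) = C(5,0) × 0.4781^5 × 0.5219^0 = 1 × 0.02498007 × 1.0000 = 0.024980
Relative intensity = 0.024980 / 0.324937 × 100 = 7.69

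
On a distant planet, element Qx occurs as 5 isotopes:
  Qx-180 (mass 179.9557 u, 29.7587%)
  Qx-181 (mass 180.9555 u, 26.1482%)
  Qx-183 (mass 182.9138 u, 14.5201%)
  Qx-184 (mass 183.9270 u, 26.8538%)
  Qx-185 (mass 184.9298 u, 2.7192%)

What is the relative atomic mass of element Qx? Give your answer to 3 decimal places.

Ar = Σ fᵢ·mᵢ = 0.297587 × 179.9557 + 0.261482 × 180.9555 + 0.145201 × 182.9138 + 0.268538 × 183.9270 + 0.027192 × 184.9298
= 53.55248 + 47.31661 + 26.55927 + 49.39139 + 5.02861 = 181.84836 u

181.848 u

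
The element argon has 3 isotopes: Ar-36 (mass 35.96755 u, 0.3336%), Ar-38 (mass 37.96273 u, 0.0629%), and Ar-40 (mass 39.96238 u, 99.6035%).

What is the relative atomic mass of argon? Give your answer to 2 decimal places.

Average mass = Σ (abundance × isotope mass) = 0.003336 × 35.96755 + 0.000629 × 37.96273 + 0.996035 × 39.96238
= 0.119988 + 0.023879 + 39.803929 = 39.947796 u

39.95 u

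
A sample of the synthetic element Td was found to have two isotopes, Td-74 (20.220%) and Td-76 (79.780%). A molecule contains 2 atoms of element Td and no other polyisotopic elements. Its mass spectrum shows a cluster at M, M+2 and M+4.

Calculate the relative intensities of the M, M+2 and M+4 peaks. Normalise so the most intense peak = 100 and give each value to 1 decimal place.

6.4 : 50.7 : 100.0

Expanding (0.20220 + 0.79780)^2:
P(M) = 0.20220^2 = 0.040885
P(M+2) = 2 × 0.20220^1 × 0.79780^1 = 0.322630
P(M+4) = 0.79780^2 = 0.636485
The M+4 peak is largest (0.636485); scaling to 100 gives 6.4 : 50.7 : 100.0.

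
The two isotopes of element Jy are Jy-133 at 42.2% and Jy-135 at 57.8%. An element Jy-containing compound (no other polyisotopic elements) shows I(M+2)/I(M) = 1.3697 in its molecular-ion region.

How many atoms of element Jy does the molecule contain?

1

With n Jy atoms, P(M+2)/P(M) = C(n,1)·p^(n−1)q / p^n = n·q/p = n · 0.578/0.422.
n = 1.3697 × 0.422/0.578 = 1.00 ≈ 1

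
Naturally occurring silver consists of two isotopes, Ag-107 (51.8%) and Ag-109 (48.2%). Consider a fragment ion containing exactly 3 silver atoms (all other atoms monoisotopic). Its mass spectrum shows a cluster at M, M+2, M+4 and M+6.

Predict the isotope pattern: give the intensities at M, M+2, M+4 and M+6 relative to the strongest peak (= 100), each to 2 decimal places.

Expanding (0.518 + 0.482)^3:
P(M) = 0.518^3 = 0.138992
P(M+2) = 3 × 0.518^2 × 0.482^1 = 0.387997
P(M+4) = 3 × 0.518^1 × 0.482^2 = 0.361031
P(M+6) = 0.482^3 = 0.111980
The M+2 peak is largest (0.387997); scaling to 100 gives 35.82 : 100.00 : 93.05 : 28.86.

35.82 : 100.00 : 93.05 : 28.86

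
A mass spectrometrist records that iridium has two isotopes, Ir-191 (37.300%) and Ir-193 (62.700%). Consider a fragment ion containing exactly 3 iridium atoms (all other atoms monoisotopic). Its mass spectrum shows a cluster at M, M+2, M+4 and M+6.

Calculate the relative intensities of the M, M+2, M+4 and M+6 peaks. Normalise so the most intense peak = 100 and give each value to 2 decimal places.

Each Ir atom is independently Ir-191 (p = 0.37300) or Ir-193 (q = 0.62700); the cluster is the binomial expansion (p + q)^3.
P(M) = 0.37300^3 = 0.051895
P(M+2) = 3 × 0.37300^2 × 0.62700^1 = 0.261702
P(M+4) = 3 × 0.37300^1 × 0.62700^2 = 0.439911
P(M+6) = 0.62700^3 = 0.246492
The M+4 peak is largest (0.439911); scaling to 100 gives 11.80 : 59.49 : 100.00 : 56.03.

11.80 : 59.49 : 100.00 : 56.03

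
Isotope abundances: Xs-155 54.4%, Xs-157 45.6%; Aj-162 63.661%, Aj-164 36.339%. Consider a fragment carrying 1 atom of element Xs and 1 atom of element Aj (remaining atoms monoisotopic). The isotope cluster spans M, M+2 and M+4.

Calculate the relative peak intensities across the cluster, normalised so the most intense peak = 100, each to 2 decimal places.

70.97 : 100.00 : 33.96

Element Xs pattern (n=1): 0.5440 : 0.4560
Element Aj pattern (n=1): 0.63661 : 0.36339
Convolve the two distributions (both contribute in 2-u steps):
  M: 0.5440×0.63661 = 0.346316
  M+2: 0.5440×0.36339 + 0.4560×0.63661 = 0.487978
  M+4: 0.4560×0.36339 = 0.165706
Scale to base peak (0.487978) = 100: 70.97 : 100.00 : 33.96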